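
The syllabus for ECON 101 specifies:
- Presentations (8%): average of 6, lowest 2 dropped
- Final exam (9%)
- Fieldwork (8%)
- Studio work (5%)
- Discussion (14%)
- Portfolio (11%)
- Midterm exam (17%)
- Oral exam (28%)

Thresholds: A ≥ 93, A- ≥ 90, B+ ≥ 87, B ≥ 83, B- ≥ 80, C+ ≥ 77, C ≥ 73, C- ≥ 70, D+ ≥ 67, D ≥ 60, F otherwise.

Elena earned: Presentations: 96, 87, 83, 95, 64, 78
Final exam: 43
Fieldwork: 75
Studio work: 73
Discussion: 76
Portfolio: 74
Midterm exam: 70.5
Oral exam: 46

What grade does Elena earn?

Presentations: drop 64, 78 → average of remaining 4 = 361/4 = 90.25
Weighted total:
  Presentations 90.25 × 0.08 = 7.22
  Final exam 43 × 0.09 = 3.87
  Fieldwork 75 × 0.08 = 6
  Studio work 73 × 0.05 = 3.65
  Discussion 76 × 0.14 = 10.64
  Portfolio 74 × 0.11 = 8.14
  Midterm exam 70.5 × 0.17 = 11.985
  Oral exam 46 × 0.28 = 12.88
Sum = 64.385
64.385 is ≥ 60 and < 67 → D

D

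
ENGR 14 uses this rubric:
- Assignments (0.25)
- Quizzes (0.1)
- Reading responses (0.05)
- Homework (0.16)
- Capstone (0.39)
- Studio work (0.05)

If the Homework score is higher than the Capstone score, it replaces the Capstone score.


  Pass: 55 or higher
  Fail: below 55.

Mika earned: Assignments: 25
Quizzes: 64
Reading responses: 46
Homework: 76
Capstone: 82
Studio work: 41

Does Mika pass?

Pass

Homework (76) ≤ Capstone (82), so Capstone stays at 82.
Weighted total:
  Assignments 25 × 0.25 = 6.25
  Quizzes 64 × 0.1 = 6.4
  Reading responses 46 × 0.05 = 2.3
  Homework 76 × 0.16 = 12.16
  Capstone 82 × 0.39 = 31.98
  Studio work 41 × 0.05 = 2.05
Sum = 61.14
61.14 ≥ 55 → Pass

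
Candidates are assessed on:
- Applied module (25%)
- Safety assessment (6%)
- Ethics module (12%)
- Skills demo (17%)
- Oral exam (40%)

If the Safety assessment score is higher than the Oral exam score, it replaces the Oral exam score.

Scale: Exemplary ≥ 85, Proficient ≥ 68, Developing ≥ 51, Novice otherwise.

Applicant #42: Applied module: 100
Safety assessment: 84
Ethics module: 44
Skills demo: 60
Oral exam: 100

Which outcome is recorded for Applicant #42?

Exemplary

Safety assessment (84) ≤ Oral exam (100), so Oral exam stays at 100.
Weighted total:
  Applied module 100 × 0.25 = 25
  Safety assessment 84 × 0.06 = 5.04
  Ethics module 44 × 0.12 = 5.28
  Skills demo 60 × 0.17 = 10.2
  Oral exam 100 × 0.4 = 40
Sum = 85.52
85.52 ≥ 85 → Exemplary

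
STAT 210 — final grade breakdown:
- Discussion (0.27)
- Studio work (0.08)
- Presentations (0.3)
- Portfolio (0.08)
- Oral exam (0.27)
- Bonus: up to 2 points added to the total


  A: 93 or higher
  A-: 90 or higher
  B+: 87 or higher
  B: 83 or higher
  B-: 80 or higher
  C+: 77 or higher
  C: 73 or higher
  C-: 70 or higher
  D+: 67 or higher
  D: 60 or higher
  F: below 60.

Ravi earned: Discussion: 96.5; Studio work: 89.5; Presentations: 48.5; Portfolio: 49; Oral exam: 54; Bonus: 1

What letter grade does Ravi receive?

D+

Weighted total:
  Discussion 96.5 × 0.27 = 26.055
  Studio work 89.5 × 0.08 = 7.16
  Presentations 48.5 × 0.3 = 14.55
  Portfolio 49 × 0.08 = 3.92
  Oral exam 54 × 0.27 = 14.58
Sum = 66.265
Bonus: 66.265 + 1 = 67.265
67.265 is ≥ 67 and < 70 → D+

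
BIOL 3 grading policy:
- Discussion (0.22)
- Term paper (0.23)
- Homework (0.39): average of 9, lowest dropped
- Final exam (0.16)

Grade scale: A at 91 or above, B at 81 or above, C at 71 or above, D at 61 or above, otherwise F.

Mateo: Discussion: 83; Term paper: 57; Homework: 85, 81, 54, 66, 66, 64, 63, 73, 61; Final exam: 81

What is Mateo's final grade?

C

Homework: drop 54 → average of remaining 8 = 559/8 = 69.875
Weighted total:
  Discussion 83 × 0.22 = 18.26
  Term paper 57 × 0.23 = 13.11
  Homework 69.875 × 0.39 = 27.25125
  Final exam 81 × 0.16 = 12.96
Sum = 71.58125
71.58125 is ≥ 71 and < 81 → C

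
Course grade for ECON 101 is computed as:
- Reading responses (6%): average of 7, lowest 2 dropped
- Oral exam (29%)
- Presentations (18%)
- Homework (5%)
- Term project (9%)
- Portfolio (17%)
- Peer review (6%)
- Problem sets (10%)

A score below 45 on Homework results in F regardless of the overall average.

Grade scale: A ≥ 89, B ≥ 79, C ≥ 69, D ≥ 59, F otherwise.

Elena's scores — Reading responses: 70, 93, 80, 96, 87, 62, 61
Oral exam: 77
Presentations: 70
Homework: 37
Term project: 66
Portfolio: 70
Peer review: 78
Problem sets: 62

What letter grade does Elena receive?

F

Reading responses: drop 61, 62 → average of remaining 5 = 426/5 = 85.2
Homework score 37 < 45: minimum not met.
Weighted total:
  Reading responses 85.2 × 0.06 = 5.112
  Oral exam 77 × 0.29 = 22.33
  Presentations 70 × 0.18 = 12.6
  Homework 37 × 0.05 = 1.85
  Term project 66 × 0.09 = 5.94
  Portfolio 70 × 0.17 = 11.9
  Peer review 78 × 0.06 = 4.68
  Problem sets 62 × 0.1 = 6.2
Sum = 70.612
Because the Homework minimum was not met, the result is F.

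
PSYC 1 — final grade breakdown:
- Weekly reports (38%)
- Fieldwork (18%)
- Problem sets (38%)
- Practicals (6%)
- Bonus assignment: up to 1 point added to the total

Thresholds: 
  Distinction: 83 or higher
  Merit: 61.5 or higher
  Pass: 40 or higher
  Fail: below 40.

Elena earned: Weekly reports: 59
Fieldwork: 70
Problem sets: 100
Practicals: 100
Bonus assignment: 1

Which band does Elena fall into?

Weighted total:
  Weekly reports 59 × 0.38 = 22.42
  Fieldwork 70 × 0.18 = 12.6
  Problem sets 100 × 0.38 = 38
  Practicals 100 × 0.06 = 6
Sum = 79.02
Bonus assignment: 79.02 + 1 = 80.02
80.02 is ≥ 61.5 and < 83 → Merit

Merit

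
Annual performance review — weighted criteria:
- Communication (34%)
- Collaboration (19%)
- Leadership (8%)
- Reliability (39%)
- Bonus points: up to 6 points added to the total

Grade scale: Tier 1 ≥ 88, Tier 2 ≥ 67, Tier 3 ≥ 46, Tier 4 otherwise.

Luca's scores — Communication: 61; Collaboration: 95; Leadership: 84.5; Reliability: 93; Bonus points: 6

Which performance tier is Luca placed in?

Weighted total:
  Communication 61 × 0.34 = 20.74
  Collaboration 95 × 0.19 = 18.05
  Leadership 84.5 × 0.08 = 6.76
  Reliability 93 × 0.39 = 36.27
Sum = 81.82
Bonus points: 81.82 + 6 = 87.82
87.82 is ≥ 67 and < 88 → Tier 2

Tier 2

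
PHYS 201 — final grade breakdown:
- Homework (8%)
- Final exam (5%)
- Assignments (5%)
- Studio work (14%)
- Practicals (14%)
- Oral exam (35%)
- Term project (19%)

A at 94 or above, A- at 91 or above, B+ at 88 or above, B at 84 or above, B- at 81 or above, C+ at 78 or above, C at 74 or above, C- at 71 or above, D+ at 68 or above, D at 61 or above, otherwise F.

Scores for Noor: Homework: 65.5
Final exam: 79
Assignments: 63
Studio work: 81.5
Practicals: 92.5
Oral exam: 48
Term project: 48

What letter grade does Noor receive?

Weighted total:
  Homework 65.5 × 0.08 = 5.24
  Final exam 79 × 0.05 = 3.95
  Assignments 63 × 0.05 = 3.15
  Studio work 81.5 × 0.14 = 11.41
  Practicals 92.5 × 0.14 = 12.95
  Oral exam 48 × 0.35 = 16.8
  Term project 48 × 0.19 = 9.12
Sum = 62.62
62.62 is ≥ 61 and < 68 → D

D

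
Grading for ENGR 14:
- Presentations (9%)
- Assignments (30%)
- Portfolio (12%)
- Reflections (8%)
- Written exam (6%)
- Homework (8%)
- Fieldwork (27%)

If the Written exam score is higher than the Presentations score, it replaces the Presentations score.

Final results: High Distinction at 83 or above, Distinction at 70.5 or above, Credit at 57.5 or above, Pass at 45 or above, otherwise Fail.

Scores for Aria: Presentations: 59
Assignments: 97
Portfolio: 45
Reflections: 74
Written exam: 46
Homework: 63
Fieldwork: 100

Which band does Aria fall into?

Written exam (46) ≤ Presentations (59), so Presentations stays at 59.
Weighted total:
  Presentations 59 × 0.09 = 5.31
  Assignments 97 × 0.3 = 29.1
  Portfolio 45 × 0.12 = 5.4
  Reflections 74 × 0.08 = 5.92
  Written exam 46 × 0.06 = 2.76
  Homework 63 × 0.08 = 5.04
  Fieldwork 100 × 0.27 = 27
Sum = 80.53
80.53 is ≥ 70.5 and < 83 → Distinction

Distinction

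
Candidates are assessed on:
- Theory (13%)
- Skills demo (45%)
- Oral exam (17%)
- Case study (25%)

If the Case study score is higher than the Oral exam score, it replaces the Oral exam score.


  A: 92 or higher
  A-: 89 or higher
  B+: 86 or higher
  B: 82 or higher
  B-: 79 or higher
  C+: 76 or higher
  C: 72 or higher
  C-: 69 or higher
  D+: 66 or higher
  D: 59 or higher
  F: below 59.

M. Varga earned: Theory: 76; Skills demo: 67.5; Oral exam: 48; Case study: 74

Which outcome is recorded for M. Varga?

C-

Case study (74) > Oral exam (48), so Oral exam counts as 74.
Weighted total:
  Theory 76 × 0.13 = 9.88
  Skills demo 67.5 × 0.45 = 30.375
  Oral exam 74 × 0.17 = 12.58
  Case study 74 × 0.25 = 18.5
Sum = 71.335
71.335 is ≥ 69 and < 72 → C-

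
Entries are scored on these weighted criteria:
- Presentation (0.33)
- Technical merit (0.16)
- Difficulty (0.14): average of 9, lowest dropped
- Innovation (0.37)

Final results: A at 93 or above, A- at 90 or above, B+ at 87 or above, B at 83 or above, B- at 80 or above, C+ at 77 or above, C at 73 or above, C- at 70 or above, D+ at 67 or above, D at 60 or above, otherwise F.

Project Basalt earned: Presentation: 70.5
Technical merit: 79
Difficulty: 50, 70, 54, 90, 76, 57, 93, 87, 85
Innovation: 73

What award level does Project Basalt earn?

C

Difficulty: drop 50 → average of remaining 8 = 612/8 = 76.5
Weighted total:
  Presentation 70.5 × 0.33 = 23.265
  Technical merit 79 × 0.16 = 12.64
  Difficulty 76.5 × 0.14 = 10.71
  Innovation 73 × 0.37 = 27.01
Sum = 73.625
73.625 is ≥ 73 and < 77 → C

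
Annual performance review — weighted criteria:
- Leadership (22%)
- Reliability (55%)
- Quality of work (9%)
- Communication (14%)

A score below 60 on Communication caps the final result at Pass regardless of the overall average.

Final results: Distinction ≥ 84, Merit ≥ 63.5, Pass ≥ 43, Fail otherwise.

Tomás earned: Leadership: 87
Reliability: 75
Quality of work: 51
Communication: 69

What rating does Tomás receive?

Communication score 69 ≥ 60: minimum met.
Weighted total:
  Leadership 87 × 0.22 = 19.14
  Reliability 75 × 0.55 = 41.25
  Quality of work 51 × 0.09 = 4.59
  Communication 69 × 0.14 = 9.66
Sum = 74.64
74.64 is ≥ 63.5 and < 84 → Merit

Merit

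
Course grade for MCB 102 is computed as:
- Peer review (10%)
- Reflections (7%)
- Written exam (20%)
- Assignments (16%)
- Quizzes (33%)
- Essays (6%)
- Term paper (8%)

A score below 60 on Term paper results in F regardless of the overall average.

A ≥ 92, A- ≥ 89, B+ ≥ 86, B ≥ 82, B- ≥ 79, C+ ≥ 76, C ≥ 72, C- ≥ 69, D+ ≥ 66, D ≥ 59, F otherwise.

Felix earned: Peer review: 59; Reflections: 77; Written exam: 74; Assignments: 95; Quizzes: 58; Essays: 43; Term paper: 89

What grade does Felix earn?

C-

Term paper score 89 ≥ 60: minimum met.
Weighted total:
  Peer review 59 × 0.1 = 5.9
  Reflections 77 × 0.07 = 5.39
  Written exam 74 × 0.2 = 14.8
  Assignments 95 × 0.16 = 15.2
  Quizzes 58 × 0.33 = 19.14
  Essays 43 × 0.06 = 2.58
  Term paper 89 × 0.08 = 7.12
Sum = 70.13
70.13 is ≥ 69 and < 72 → C-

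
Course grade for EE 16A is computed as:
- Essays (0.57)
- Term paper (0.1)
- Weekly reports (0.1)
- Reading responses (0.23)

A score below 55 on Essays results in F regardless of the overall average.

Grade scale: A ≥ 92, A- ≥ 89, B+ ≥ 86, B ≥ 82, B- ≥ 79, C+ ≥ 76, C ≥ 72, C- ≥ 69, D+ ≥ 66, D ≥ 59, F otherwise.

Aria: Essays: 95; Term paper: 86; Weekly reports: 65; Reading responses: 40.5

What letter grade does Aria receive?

C+

Essays score 95 ≥ 55: minimum met.
Weighted total:
  Essays 95 × 0.57 = 54.15
  Term paper 86 × 0.1 = 8.6
  Weekly reports 65 × 0.1 = 6.5
  Reading responses 40.5 × 0.23 = 9.315
Sum = 78.565
78.565 is ≥ 76 and < 79 → C+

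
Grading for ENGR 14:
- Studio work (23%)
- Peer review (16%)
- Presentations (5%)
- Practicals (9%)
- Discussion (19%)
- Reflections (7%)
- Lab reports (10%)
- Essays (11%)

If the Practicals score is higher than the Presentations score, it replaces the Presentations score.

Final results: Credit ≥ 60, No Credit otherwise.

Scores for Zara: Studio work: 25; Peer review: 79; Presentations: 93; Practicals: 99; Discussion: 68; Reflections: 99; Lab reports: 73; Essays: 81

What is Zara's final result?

Credit

Practicals (99) > Presentations (93), so Presentations counts as 99.
Weighted total:
  Studio work 25 × 0.23 = 5.75
  Peer review 79 × 0.16 = 12.64
  Presentations 99 × 0.05 = 4.95
  Practicals 99 × 0.09 = 8.91
  Discussion 68 × 0.19 = 12.92
  Reflections 99 × 0.07 = 6.93
  Lab reports 73 × 0.1 = 7.3
  Essays 81 × 0.11 = 8.91
Sum = 68.31
68.31 ≥ 60 → Credit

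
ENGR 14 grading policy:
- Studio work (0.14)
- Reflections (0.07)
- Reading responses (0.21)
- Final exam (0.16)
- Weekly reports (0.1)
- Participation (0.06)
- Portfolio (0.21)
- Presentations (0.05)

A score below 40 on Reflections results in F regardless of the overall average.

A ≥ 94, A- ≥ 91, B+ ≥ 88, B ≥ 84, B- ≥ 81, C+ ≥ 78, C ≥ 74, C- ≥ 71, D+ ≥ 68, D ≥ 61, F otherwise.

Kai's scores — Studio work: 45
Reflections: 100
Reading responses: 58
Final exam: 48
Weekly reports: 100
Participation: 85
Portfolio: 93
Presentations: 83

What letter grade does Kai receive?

C-

Reflections score 100 ≥ 40: minimum met.
Weighted total:
  Studio work 45 × 0.14 = 6.3
  Reflections 100 × 0.07 = 7
  Reading responses 58 × 0.21 = 12.18
  Final exam 48 × 0.16 = 7.68
  Weekly reports 100 × 0.1 = 10
  Participation 85 × 0.06 = 5.1
  Portfolio 93 × 0.21 = 19.53
  Presentations 83 × 0.05 = 4.15
Sum = 71.94
71.94 is ≥ 71 and < 74 → C-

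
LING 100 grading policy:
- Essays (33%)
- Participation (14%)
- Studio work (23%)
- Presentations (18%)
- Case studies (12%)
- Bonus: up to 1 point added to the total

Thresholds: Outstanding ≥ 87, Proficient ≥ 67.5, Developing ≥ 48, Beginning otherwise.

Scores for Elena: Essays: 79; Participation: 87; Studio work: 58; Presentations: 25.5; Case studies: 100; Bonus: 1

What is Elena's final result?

Proficient

Weighted total:
  Essays 79 × 0.33 = 26.07
  Participation 87 × 0.14 = 12.18
  Studio work 58 × 0.23 = 13.34
  Presentations 25.5 × 0.18 = 4.59
  Case studies 100 × 0.12 = 12
Sum = 68.18
Bonus: 68.18 + 1 = 69.18
69.18 is ≥ 67.5 and < 87 → Proficient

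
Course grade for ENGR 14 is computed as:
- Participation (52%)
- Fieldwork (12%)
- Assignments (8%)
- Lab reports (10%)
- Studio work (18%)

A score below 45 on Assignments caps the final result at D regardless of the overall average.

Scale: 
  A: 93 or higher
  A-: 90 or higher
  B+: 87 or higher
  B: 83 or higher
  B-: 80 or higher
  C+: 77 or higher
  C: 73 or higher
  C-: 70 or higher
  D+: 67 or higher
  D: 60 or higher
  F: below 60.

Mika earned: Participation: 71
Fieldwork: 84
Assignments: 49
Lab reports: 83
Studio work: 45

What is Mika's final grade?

Assignments score 49 ≥ 45: minimum met.
Weighted total:
  Participation 71 × 0.52 = 36.92
  Fieldwork 84 × 0.12 = 10.08
  Assignments 49 × 0.08 = 3.92
  Lab reports 83 × 0.1 = 8.3
  Studio work 45 × 0.18 = 8.1
Sum = 67.32
67.32 is ≥ 67 and < 70 → D+

D+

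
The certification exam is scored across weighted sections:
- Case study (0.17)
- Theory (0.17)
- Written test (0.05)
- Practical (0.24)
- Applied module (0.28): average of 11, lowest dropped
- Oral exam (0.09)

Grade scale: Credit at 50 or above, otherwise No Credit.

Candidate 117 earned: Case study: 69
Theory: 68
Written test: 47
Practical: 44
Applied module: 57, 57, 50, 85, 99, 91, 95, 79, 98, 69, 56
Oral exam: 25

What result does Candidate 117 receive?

Credit

Applied module: drop 50 → average of remaining 10 = 786/10 = 78.6
Weighted total:
  Case study 69 × 0.17 = 11.73
  Theory 68 × 0.17 = 11.56
  Written test 47 × 0.05 = 2.35
  Practical 44 × 0.24 = 10.56
  Applied module 78.6 × 0.28 = 22.008
  Oral exam 25 × 0.09 = 2.25
Sum = 60.458
60.458 ≥ 50 → Credit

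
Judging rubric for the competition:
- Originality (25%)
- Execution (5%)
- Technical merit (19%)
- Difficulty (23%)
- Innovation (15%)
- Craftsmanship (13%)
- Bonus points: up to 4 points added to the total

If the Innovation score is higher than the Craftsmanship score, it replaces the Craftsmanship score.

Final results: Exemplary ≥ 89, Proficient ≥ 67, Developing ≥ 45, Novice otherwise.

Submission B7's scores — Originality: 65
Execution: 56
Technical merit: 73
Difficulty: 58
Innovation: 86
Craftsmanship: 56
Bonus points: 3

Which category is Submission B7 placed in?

Proficient

Innovation (86) > Craftsmanship (56), so Craftsmanship counts as 86.
Weighted total:
  Originality 65 × 0.25 = 16.25
  Execution 56 × 0.05 = 2.8
  Technical merit 73 × 0.19 = 13.87
  Difficulty 58 × 0.23 = 13.34
  Innovation 86 × 0.15 = 12.9
  Craftsmanship 86 × 0.13 = 11.18
Sum = 70.34
Bonus points: 70.34 + 3 = 73.34
73.34 is ≥ 67 and < 89 → Proficient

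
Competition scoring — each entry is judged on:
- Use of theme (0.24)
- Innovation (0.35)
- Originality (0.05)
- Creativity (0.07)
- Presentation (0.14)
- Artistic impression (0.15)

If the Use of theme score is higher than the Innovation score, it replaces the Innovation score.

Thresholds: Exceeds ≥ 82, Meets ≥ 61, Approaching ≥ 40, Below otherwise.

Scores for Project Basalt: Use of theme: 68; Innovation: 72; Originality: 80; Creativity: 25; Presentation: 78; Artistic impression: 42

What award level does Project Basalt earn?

Meets

Use of theme (68) ≤ Innovation (72), so Innovation stays at 72.
Weighted total:
  Use of theme 68 × 0.24 = 16.32
  Innovation 72 × 0.35 = 25.2
  Originality 80 × 0.05 = 4
  Creativity 25 × 0.07 = 1.75
  Presentation 78 × 0.14 = 10.92
  Artistic impression 42 × 0.15 = 6.3
Sum = 64.49
64.49 is ≥ 61 and < 82 → Meets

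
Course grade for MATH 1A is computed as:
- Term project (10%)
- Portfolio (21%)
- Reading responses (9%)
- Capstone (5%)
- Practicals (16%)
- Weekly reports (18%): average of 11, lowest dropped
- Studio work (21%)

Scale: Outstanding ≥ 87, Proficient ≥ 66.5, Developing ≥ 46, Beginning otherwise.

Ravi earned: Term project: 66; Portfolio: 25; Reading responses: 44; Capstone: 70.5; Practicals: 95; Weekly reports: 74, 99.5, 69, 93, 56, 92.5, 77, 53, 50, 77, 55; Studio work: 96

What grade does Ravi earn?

Weekly reports: drop 50 → average of remaining 10 = 746/10 = 74.6
Weighted total:
  Term project 66 × 0.1 = 6.6
  Portfolio 25 × 0.21 = 5.25
  Reading responses 44 × 0.09 = 3.96
  Capstone 70.5 × 0.05 = 3.525
  Practicals 95 × 0.16 = 15.2
  Weekly reports 74.6 × 0.18 = 13.428
  Studio work 96 × 0.21 = 20.16
Sum = 68.123
68.123 is ≥ 66.5 and < 87 → Proficient

Proficient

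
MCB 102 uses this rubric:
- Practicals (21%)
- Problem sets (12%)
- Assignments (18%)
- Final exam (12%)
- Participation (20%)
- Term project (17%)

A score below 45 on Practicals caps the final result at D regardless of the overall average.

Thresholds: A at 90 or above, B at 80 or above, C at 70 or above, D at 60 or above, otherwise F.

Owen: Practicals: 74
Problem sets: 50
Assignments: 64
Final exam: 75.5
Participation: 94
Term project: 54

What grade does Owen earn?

C

Practicals score 74 ≥ 45: minimum met.
Weighted total:
  Practicals 74 × 0.21 = 15.54
  Problem sets 50 × 0.12 = 6
  Assignments 64 × 0.18 = 11.52
  Final exam 75.5 × 0.12 = 9.06
  Participation 94 × 0.2 = 18.8
  Term project 54 × 0.17 = 9.18
Sum = 70.1
70.1 is ≥ 70 and < 80 → C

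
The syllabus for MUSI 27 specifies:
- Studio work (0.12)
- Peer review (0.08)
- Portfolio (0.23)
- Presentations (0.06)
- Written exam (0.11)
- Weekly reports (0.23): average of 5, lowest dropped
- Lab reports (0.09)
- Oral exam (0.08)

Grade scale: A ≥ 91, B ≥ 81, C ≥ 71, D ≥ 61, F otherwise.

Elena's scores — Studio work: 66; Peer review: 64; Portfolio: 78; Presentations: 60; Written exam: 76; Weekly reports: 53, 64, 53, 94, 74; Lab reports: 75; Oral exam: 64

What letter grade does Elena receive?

Weekly reports: drop 53 → average of remaining 4 = 285/4 = 71.25
Weighted total:
  Studio work 66 × 0.12 = 7.92
  Peer review 64 × 0.08 = 5.12
  Portfolio 78 × 0.23 = 17.94
  Presentations 60 × 0.06 = 3.6
  Written exam 76 × 0.11 = 8.36
  Weekly reports 71.25 × 0.23 = 16.3875
  Lab reports 75 × 0.09 = 6.75
  Oral exam 64 × 0.08 = 5.12
Sum = 71.1975
71.1975 is ≥ 71 and < 81 → C

C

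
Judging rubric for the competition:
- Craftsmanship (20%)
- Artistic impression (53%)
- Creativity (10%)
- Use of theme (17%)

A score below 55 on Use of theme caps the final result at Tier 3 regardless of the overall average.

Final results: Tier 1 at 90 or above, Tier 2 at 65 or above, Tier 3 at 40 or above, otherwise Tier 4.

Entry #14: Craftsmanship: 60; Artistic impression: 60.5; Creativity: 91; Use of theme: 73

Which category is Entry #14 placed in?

Use of theme score 73 ≥ 55: minimum met.
Weighted total:
  Craftsmanship 60 × 0.2 = 12
  Artistic impression 60.5 × 0.53 = 32.065
  Creativity 91 × 0.1 = 9.1
  Use of theme 73 × 0.17 = 12.41
Sum = 65.575
65.575 is ≥ 65 and < 90 → Tier 2

Tier 2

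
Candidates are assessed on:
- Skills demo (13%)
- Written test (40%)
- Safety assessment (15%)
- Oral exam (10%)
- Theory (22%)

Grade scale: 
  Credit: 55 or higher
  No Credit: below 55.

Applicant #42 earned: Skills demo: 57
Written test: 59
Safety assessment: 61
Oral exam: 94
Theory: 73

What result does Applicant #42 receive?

Weighted total:
  Skills demo 57 × 0.13 = 7.41
  Written test 59 × 0.4 = 23.6
  Safety assessment 61 × 0.15 = 9.15
  Oral exam 94 × 0.1 = 9.4
  Theory 73 × 0.22 = 16.06
Sum = 65.62
65.62 ≥ 55 → Credit

Credit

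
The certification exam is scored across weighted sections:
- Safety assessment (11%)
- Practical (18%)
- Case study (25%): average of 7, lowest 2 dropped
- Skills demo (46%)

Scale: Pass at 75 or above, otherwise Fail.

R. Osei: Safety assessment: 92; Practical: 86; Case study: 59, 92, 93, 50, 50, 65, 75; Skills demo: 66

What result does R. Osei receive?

Pass

Case study: drop 50, 50 → average of remaining 5 = 384/5 = 76.8
Weighted total:
  Safety assessment 92 × 0.11 = 10.12
  Practical 86 × 0.18 = 15.48
  Case study 76.8 × 0.25 = 19.2
  Skills demo 66 × 0.46 = 30.36
Sum = 75.16
75.16 ≥ 75 → Pass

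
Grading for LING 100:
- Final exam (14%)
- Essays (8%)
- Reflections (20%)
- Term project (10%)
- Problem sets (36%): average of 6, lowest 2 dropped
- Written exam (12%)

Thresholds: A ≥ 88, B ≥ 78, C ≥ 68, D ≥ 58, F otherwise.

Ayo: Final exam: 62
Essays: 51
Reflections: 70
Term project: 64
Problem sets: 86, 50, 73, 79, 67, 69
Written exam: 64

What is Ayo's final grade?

C

Problem sets: drop 50, 67 → average of remaining 4 = 307/4 = 76.75
Weighted total:
  Final exam 62 × 0.14 = 8.68
  Essays 51 × 0.08 = 4.08
  Reflections 70 × 0.2 = 14
  Term project 64 × 0.1 = 6.4
  Problem sets 76.75 × 0.36 = 27.63
  Written exam 64 × 0.12 = 7.68
Sum = 68.47
68.47 is ≥ 68 and < 78 → C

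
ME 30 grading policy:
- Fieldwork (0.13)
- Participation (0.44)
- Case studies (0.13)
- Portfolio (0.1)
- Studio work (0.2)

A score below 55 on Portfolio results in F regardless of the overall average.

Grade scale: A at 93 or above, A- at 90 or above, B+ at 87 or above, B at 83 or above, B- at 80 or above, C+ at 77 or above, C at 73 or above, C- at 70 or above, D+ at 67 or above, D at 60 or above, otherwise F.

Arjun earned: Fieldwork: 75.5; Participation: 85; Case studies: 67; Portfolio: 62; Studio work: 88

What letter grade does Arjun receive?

Portfolio score 62 ≥ 55: minimum met.
Weighted total:
  Fieldwork 75.5 × 0.13 = 9.815
  Participation 85 × 0.44 = 37.4
  Case studies 67 × 0.13 = 8.71
  Portfolio 62 × 0.1 = 6.2
  Studio work 88 × 0.2 = 17.6
Sum = 79.725
79.725 is ≥ 77 and < 80 → C+

C+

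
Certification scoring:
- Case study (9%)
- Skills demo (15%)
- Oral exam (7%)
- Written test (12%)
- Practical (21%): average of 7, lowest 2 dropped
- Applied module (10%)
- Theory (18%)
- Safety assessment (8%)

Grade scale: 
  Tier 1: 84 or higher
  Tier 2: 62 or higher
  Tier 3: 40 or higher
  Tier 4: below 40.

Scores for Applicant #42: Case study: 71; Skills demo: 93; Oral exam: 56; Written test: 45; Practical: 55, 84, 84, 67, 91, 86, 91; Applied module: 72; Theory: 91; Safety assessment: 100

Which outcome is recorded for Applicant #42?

Practical: drop 55, 67 → average of remaining 5 = 436/5 = 87.2
Weighted total:
  Case study 71 × 0.09 = 6.39
  Skills demo 93 × 0.15 = 13.95
  Oral exam 56 × 0.07 = 3.92
  Written test 45 × 0.12 = 5.4
  Practical 87.2 × 0.21 = 18.312
  Applied module 72 × 0.1 = 7.2
  Theory 91 × 0.18 = 16.38
  Safety assessment 100 × 0.08 = 8
Sum = 79.552
79.552 is ≥ 62 and < 84 → Tier 2

Tier 2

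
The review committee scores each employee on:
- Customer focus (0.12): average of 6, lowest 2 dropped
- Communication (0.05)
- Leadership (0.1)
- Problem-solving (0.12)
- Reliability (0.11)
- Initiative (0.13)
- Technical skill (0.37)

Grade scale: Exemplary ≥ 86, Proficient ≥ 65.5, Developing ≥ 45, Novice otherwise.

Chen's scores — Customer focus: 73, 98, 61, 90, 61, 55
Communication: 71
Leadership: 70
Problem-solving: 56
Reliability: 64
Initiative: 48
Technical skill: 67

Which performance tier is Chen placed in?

Customer focus: drop 55, 61 → average of remaining 4 = 322/4 = 80.5
Weighted total:
  Customer focus 80.5 × 0.12 = 9.66
  Communication 71 × 0.05 = 3.55
  Leadership 70 × 0.1 = 7
  Problem-solving 56 × 0.12 = 6.72
  Reliability 64 × 0.11 = 7.04
  Initiative 48 × 0.13 = 6.24
  Technical skill 67 × 0.37 = 24.79
Sum = 65
65 is ≥ 45 and < 65.5 → Developing

Developing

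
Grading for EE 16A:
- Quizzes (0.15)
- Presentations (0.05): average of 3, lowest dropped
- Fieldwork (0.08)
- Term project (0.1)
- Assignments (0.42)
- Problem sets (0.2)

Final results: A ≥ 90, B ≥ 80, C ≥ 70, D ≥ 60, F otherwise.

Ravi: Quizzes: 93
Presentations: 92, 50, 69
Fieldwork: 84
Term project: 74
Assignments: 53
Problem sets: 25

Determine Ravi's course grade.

Presentations: drop 50 → average of remaining 2 = 161/2 = 80.5
Weighted total:
  Quizzes 93 × 0.15 = 13.95
  Presentations 80.5 × 0.05 = 4.025
  Fieldwork 84 × 0.08 = 6.72
  Term project 74 × 0.1 = 7.4
  Assignments 53 × 0.42 = 22.26
  Problem sets 25 × 0.2 = 5
Sum = 59.355
59.355 < 60 → F

F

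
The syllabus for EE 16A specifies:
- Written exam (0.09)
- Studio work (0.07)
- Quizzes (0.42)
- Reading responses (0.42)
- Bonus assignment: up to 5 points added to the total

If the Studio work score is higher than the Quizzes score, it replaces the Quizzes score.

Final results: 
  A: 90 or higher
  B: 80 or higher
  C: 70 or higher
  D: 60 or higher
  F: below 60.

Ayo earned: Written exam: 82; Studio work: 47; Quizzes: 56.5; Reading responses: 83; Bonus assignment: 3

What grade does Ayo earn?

Studio work (47) ≤ Quizzes (56.5), so Quizzes stays at 56.5.
Weighted total:
  Written exam 82 × 0.09 = 7.38
  Studio work 47 × 0.07 = 3.29
  Quizzes 56.5 × 0.42 = 23.73
  Reading responses 83 × 0.42 = 34.86
Sum = 69.26
Bonus assignment: 69.26 + 3 = 72.26
72.26 is ≥ 70 and < 80 → C

C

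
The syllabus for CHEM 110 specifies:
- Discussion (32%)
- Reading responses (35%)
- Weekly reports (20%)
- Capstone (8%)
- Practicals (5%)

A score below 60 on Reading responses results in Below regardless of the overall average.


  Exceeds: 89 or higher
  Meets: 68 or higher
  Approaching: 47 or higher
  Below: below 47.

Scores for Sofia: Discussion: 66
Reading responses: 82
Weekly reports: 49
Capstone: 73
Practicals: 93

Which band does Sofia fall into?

Reading responses score 82 ≥ 60: minimum met.
Weighted total:
  Discussion 66 × 0.32 = 21.12
  Reading responses 82 × 0.35 = 28.7
  Weekly reports 49 × 0.2 = 9.8
  Capstone 73 × 0.08 = 5.84
  Practicals 93 × 0.05 = 4.65
Sum = 70.11
70.11 is ≥ 68 and < 89 → Meets

Meets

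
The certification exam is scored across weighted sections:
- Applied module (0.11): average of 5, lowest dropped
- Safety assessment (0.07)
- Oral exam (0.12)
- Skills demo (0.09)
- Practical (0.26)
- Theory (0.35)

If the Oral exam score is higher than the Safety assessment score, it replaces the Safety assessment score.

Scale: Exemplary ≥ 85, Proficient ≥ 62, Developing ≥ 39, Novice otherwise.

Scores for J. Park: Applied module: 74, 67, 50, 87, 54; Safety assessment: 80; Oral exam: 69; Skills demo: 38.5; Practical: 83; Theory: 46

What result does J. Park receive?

Proficient

Applied module: drop 50 → average of remaining 4 = 282/4 = 70.5
Oral exam (69) ≤ Safety assessment (80), so Safety assessment stays at 80.
Weighted total:
  Applied module 70.5 × 0.11 = 7.755
  Safety assessment 80 × 0.07 = 5.6
  Oral exam 69 × 0.12 = 8.28
  Skills demo 38.5 × 0.09 = 3.465
  Practical 83 × 0.26 = 21.58
  Theory 46 × 0.35 = 16.1
Sum = 62.78
62.78 is ≥ 62 and < 85 → Proficient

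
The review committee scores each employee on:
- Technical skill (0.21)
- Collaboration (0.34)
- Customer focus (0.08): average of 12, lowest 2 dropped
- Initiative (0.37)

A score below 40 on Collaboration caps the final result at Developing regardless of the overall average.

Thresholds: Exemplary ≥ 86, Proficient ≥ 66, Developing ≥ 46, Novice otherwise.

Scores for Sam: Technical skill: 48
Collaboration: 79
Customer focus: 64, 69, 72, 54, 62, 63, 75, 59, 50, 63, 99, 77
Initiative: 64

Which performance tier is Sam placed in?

Proficient

Customer focus: drop 50, 54 → average of remaining 10 = 703/10 = 70.3
Collaboration score 79 ≥ 40: minimum met.
Weighted total:
  Technical skill 48 × 0.21 = 10.08
  Collaboration 79 × 0.34 = 26.86
  Customer focus 70.3 × 0.08 = 5.624
  Initiative 64 × 0.37 = 23.68
Sum = 66.244
66.244 is ≥ 66 and < 86 → Proficient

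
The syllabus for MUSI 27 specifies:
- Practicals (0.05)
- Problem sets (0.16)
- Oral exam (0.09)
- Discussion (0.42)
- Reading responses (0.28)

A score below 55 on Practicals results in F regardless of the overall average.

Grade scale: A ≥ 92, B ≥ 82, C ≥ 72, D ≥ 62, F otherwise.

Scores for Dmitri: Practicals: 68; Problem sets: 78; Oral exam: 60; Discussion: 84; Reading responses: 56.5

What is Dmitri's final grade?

Practicals score 68 ≥ 55: minimum met.
Weighted total:
  Practicals 68 × 0.05 = 3.4
  Problem sets 78 × 0.16 = 12.48
  Oral exam 60 × 0.09 = 5.4
  Discussion 84 × 0.42 = 35.28
  Reading responses 56.5 × 0.28 = 15.82
Sum = 72.38
72.38 is ≥ 72 and < 82 → C

C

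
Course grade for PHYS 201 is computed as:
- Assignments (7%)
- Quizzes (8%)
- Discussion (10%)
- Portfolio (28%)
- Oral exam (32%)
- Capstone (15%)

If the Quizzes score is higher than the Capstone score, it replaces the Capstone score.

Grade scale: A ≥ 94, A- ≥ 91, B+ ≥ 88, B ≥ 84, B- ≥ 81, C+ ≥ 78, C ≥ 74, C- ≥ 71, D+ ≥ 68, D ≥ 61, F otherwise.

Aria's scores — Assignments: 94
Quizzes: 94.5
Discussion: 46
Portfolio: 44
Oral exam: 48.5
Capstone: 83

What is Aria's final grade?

F

Quizzes (94.5) > Capstone (83), so Capstone counts as 94.5.
Weighted total:
  Assignments 94 × 0.07 = 6.58
  Quizzes 94.5 × 0.08 = 7.56
  Discussion 46 × 0.1 = 4.6
  Portfolio 44 × 0.28 = 12.32
  Oral exam 48.5 × 0.32 = 15.52
  Capstone 94.5 × 0.15 = 14.175
Sum = 60.755
60.755 < 61 → F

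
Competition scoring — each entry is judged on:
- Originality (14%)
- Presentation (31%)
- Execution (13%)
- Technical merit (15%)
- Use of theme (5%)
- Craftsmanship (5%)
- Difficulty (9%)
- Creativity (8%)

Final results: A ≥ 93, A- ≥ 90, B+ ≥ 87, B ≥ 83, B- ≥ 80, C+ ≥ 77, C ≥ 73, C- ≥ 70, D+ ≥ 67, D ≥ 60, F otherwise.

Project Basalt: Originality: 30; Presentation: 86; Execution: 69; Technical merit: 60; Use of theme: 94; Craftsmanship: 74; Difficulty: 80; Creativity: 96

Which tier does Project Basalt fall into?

Weighted total:
  Originality 30 × 0.14 = 4.2
  Presentation 86 × 0.31 = 26.66
  Execution 69 × 0.13 = 8.97
  Technical merit 60 × 0.15 = 9
  Use of theme 94 × 0.05 = 4.7
  Craftsmanship 74 × 0.05 = 3.7
  Difficulty 80 × 0.09 = 7.2
  Creativity 96 × 0.08 = 7.68
Sum = 72.11
72.11 is ≥ 70 and < 73 → C-

C-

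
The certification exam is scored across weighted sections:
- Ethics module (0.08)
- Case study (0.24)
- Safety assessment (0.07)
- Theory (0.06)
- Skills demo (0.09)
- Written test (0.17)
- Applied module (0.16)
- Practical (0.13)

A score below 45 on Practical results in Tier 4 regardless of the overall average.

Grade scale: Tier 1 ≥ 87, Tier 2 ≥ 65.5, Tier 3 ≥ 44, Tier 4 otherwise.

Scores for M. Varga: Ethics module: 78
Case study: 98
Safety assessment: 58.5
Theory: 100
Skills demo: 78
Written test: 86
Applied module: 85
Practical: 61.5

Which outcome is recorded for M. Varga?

Tier 2

Practical score 61.5 ≥ 45: minimum met.
Weighted total:
  Ethics module 78 × 0.08 = 6.24
  Case study 98 × 0.24 = 23.52
  Safety assessment 58.5 × 0.07 = 4.095
  Theory 100 × 0.06 = 6
  Skills demo 78 × 0.09 = 7.02
  Written test 86 × 0.17 = 14.62
  Applied module 85 × 0.16 = 13.6
  Practical 61.5 × 0.13 = 7.995
Sum = 83.09
83.09 is ≥ 65.5 and < 87 → Tier 2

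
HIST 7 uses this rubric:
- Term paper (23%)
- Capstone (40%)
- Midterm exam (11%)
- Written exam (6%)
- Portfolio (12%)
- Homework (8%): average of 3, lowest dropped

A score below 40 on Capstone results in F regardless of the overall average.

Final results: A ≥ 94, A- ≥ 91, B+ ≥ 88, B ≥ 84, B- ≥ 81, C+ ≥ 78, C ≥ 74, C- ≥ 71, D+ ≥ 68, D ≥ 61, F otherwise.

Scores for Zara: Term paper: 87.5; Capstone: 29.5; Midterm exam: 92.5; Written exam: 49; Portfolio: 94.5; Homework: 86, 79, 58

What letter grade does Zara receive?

F

Homework: drop 58 → average of remaining 2 = 165/2 = 82.5
Capstone score 29.5 < 40: minimum not met.
Weighted total:
  Term paper 87.5 × 0.23 = 20.125
  Capstone 29.5 × 0.4 = 11.8
  Midterm exam 92.5 × 0.11 = 10.175
  Written exam 49 × 0.06 = 2.94
  Portfolio 94.5 × 0.12 = 11.34
  Homework 82.5 × 0.08 = 6.6
Sum = 62.98
Because the Capstone minimum was not met, the result is F.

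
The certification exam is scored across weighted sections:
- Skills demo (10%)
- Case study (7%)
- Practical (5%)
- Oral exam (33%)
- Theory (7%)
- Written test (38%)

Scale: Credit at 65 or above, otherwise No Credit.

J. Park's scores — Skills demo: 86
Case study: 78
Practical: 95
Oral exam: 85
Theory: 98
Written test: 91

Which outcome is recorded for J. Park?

Weighted total:
  Skills demo 86 × 0.1 = 8.6
  Case study 78 × 0.07 = 5.46
  Practical 95 × 0.05 = 4.75
  Oral exam 85 × 0.33 = 28.05
  Theory 98 × 0.07 = 6.86
  Written test 91 × 0.38 = 34.58
Sum = 88.3
88.3 ≥ 65 → Credit

Credit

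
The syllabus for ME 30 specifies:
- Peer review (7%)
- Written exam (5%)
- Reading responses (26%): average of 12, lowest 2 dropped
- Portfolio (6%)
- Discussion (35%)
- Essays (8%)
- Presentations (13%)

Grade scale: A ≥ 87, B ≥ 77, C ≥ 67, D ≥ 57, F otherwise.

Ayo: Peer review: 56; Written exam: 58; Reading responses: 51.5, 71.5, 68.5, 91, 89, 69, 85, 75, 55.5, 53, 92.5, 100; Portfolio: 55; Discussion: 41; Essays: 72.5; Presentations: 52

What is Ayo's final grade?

Reading responses: drop 51.5, 53 → average of remaining 10 = 797/10 = 79.7
Weighted total:
  Peer review 56 × 0.07 = 3.92
  Written exam 58 × 0.05 = 2.9
  Reading responses 79.7 × 0.26 = 20.722
  Portfolio 55 × 0.06 = 3.3
  Discussion 41 × 0.35 = 14.35
  Essays 72.5 × 0.08 = 5.8
  Presentations 52 × 0.13 = 6.76
Sum = 57.752
57.752 is ≥ 57 and < 67 → D

D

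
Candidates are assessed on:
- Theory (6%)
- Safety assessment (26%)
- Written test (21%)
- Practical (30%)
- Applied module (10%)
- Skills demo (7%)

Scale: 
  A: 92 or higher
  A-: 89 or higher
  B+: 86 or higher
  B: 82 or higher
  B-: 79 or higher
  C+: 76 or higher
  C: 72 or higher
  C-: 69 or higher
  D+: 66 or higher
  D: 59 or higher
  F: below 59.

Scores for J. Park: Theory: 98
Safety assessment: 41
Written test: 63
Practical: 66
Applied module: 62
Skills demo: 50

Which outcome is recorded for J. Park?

D

Weighted total:
  Theory 98 × 0.06 = 5.88
  Safety assessment 41 × 0.26 = 10.66
  Written test 63 × 0.21 = 13.23
  Practical 66 × 0.3 = 19.8
  Applied module 62 × 0.1 = 6.2
  Skills demo 50 × 0.07 = 3.5
Sum = 59.27
59.27 is ≥ 59 and < 66 → D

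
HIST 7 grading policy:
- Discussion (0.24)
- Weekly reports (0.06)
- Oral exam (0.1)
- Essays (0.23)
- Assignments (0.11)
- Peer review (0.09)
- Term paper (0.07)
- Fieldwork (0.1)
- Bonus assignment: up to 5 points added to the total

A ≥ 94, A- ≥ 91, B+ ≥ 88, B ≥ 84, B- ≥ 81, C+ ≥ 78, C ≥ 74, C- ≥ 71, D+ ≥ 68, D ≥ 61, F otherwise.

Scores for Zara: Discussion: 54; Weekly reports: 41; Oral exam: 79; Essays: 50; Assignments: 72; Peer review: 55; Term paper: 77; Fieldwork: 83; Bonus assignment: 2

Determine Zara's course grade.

D

Weighted total:
  Discussion 54 × 0.24 = 12.96
  Weekly reports 41 × 0.06 = 2.46
  Oral exam 79 × 0.1 = 7.9
  Essays 50 × 0.23 = 11.5
  Assignments 72 × 0.11 = 7.92
  Peer review 55 × 0.09 = 4.95
  Term paper 77 × 0.07 = 5.39
  Fieldwork 83 × 0.1 = 8.3
Sum = 61.38
Bonus assignment: 61.38 + 2 = 63.38
63.38 is ≥ 61 and < 68 → D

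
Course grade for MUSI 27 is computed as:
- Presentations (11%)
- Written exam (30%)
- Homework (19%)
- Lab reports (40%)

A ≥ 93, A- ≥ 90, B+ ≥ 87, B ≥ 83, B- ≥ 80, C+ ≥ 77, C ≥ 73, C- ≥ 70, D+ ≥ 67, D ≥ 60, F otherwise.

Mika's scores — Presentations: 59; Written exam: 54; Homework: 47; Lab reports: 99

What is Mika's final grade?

C-

Weighted total:
  Presentations 59 × 0.11 = 6.49
  Written exam 54 × 0.3 = 16.2
  Homework 47 × 0.19 = 8.93
  Lab reports 99 × 0.4 = 39.6
Sum = 71.22
71.22 is ≥ 70 and < 73 → C-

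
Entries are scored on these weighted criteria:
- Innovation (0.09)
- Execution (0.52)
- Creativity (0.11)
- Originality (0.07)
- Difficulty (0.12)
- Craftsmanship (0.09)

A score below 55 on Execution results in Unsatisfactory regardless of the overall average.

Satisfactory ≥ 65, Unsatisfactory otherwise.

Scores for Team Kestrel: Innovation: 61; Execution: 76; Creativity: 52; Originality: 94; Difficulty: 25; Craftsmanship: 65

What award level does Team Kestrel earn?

Satisfactory

Execution score 76 ≥ 55: minimum met.
Weighted total:
  Innovation 61 × 0.09 = 5.49
  Execution 76 × 0.52 = 39.52
  Creativity 52 × 0.11 = 5.72
  Originality 94 × 0.07 = 6.58
  Difficulty 25 × 0.12 = 3
  Craftsmanship 65 × 0.09 = 5.85
Sum = 66.16
66.16 ≥ 65 → Satisfactory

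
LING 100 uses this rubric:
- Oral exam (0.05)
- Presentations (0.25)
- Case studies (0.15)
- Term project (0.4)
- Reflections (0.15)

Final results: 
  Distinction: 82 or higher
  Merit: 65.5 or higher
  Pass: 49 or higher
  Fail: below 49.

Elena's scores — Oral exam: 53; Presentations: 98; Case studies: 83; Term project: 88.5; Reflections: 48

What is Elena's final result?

Weighted total:
  Oral exam 53 × 0.05 = 2.65
  Presentations 98 × 0.25 = 24.5
  Case studies 83 × 0.15 = 12.45
  Term project 88.5 × 0.4 = 35.4
  Reflections 48 × 0.15 = 7.2
Sum = 82.2
82.2 ≥ 82 → Distinction

Distinction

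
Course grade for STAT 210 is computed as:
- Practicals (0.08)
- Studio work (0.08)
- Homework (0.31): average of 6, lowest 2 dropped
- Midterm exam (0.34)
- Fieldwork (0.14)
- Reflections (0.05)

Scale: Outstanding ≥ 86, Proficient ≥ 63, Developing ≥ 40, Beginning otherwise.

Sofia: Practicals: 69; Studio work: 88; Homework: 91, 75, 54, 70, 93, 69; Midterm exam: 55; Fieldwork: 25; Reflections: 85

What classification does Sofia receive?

Homework: drop 54, 69 → average of remaining 4 = 329/4 = 82.25
Weighted total:
  Practicals 69 × 0.08 = 5.52
  Studio work 88 × 0.08 = 7.04
  Homework 82.25 × 0.31 = 25.4975
  Midterm exam 55 × 0.34 = 18.7
  Fieldwork 25 × 0.14 = 3.5
  Reflections 85 × 0.05 = 4.25
Sum = 64.5075
64.5075 is ≥ 63 and < 86 → Proficient

Proficient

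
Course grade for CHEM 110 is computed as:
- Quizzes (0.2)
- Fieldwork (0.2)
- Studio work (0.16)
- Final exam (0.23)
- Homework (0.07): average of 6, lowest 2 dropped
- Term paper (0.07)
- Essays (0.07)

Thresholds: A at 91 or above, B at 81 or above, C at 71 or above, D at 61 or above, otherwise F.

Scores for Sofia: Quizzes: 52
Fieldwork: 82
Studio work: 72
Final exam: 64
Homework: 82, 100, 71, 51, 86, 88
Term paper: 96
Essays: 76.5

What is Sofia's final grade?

Homework: drop 51, 71 → average of remaining 4 = 356/4 = 89
Weighted total:
  Quizzes 52 × 0.2 = 10.4
  Fieldwork 82 × 0.2 = 16.4
  Studio work 72 × 0.16 = 11.52
  Final exam 64 × 0.23 = 14.72
  Homework 89 × 0.07 = 6.23
  Term paper 96 × 0.07 = 6.72
  Essays 76.5 × 0.07 = 5.355
Sum = 71.345
71.345 is ≥ 71 and < 81 → C

C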